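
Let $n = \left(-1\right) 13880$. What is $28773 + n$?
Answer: $14893$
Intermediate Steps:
$n = -13880$
$28773 + n = 28773 - 13880 = 14893$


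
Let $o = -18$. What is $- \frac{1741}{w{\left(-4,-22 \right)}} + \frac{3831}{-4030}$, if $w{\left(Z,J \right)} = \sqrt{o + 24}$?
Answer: $- \frac{3831}{4030} - \frac{1741 \sqrt{6}}{6} \approx -711.71$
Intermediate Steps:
$w{\left(Z,J \right)} = \sqrt{6}$ ($w{\left(Z,J \right)} = \sqrt{-18 + 24} = \sqrt{6}$)
$- \frac{1741}{w{\left(-4,-22 \right)}} + \frac{3831}{-4030} = - \frac{1741}{\sqrt{6}} + \frac{3831}{-4030} = - 1741 \frac{\sqrt{6}}{6} + 3831 \left(- \frac{1}{4030}\right) = - \frac{1741 \sqrt{6}}{6} - \frac{3831}{4030} = - \frac{3831}{4030} - \frac{1741 \sqrt{6}}{6}$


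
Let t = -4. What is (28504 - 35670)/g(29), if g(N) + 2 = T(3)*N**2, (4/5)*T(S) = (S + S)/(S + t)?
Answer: 14332/12619 ≈ 1.1357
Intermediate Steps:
T(S) = 5*S/(2*(-4 + S)) (T(S) = 5*((S + S)/(S - 4))/4 = 5*((2*S)/(-4 + S))/4 = 5*(2*S/(-4 + S))/4 = 5*S/(2*(-4 + S)))
g(N) = -2 - 15*N**2/2 (g(N) = -2 + ((5/2)*3/(-4 + 3))*N**2 = -2 + ((5/2)*3/(-1))*N**2 = -2 + ((5/2)*3*(-1))*N**2 = -2 - 15*N**2/2)
(28504 - 35670)/g(29) = (28504 - 35670)/(-2 - 15/2*29**2) = -7166/(-2 - 15/2*841) = -7166/(-2 - 12615/2) = -7166/(-12619/2) = -7166*(-2/12619) = 14332/12619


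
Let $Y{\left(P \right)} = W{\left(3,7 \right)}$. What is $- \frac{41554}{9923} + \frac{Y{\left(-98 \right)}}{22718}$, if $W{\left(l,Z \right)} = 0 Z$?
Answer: $- \frac{41554}{9923} \approx -4.1876$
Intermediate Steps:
$W{\left(l,Z \right)} = 0$
$Y{\left(P \right)} = 0$
$- \frac{41554}{9923} + \frac{Y{\left(-98 \right)}}{22718} = - \frac{41554}{9923} + \frac{0}{22718} = \left(-41554\right) \frac{1}{9923} + 0 \cdot \frac{1}{22718} = - \frac{41554}{9923} + 0 = - \frac{41554}{9923}$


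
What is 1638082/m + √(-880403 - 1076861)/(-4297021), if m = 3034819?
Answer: 1638082/3034819 - 4*I*√122329/4297021 ≈ 0.53976 - 0.00032558*I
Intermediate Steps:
1638082/m + √(-880403 - 1076861)/(-4297021) = 1638082/3034819 + √(-880403 - 1076861)/(-4297021) = 1638082*(1/3034819) + √(-1957264)*(-1/4297021) = 1638082/3034819 + (4*I*√122329)*(-1/4297021) = 1638082/3034819 - 4*I*√122329/4297021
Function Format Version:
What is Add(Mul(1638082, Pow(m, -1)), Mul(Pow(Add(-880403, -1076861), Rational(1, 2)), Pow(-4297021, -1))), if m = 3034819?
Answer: Add(Rational(1638082, 3034819), Mul(Rational(-4, 4297021), I, Pow(122329, Rational(1, 2)))) ≈ Add(0.53976, Mul(-0.00032558, I))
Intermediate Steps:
Add(Mul(1638082, Pow(m, -1)), Mul(Pow(Add(-880403, -1076861), Rational(1, 2)), Pow(-4297021, -1))) = Add(Mul(1638082, Pow(3034819, -1)), Mul(Pow(Add(-880403, -1076861), Rational(1, 2)), Pow(-4297021, -1))) = Add(Mul(1638082, Rational(1, 3034819)), Mul(Pow(-1957264, Rational(1, 2)), Rational(-1, 4297021))) = Add(Rational(1638082, 3034819), Mul(Mul(4, I, Pow(122329, Rational(1, 2))), Rational(-1, 4297021))) = Add(Rational(1638082, 3034819), Mul(Rational(-4, 4297021), I, Pow(122329, Rational(1, 2))))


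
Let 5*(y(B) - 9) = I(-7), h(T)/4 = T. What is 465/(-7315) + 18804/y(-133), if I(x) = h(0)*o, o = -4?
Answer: 9169805/4389 ≈ 2089.3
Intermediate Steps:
h(T) = 4*T
I(x) = 0 (I(x) = (4*0)*(-4) = 0*(-4) = 0)
y(B) = 9 (y(B) = 9 + (⅕)*0 = 9 + 0 = 9)
465/(-7315) + 18804/y(-133) = 465/(-7315) + 18804/9 = 465*(-1/7315) + 18804*(⅑) = -93/1463 + 6268/3 = 9169805/4389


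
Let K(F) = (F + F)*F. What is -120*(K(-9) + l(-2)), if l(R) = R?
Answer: -19200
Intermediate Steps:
K(F) = 2*F**2 (K(F) = (2*F)*F = 2*F**2)
-120*(K(-9) + l(-2)) = -120*(2*(-9)**2 - 2) = -120*(2*81 - 2) = -120*(162 - 2) = -120*160 = -19200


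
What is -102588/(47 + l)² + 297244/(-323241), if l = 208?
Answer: -5832104312/2335416225 ≈ -2.4972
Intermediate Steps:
-102588/(47 + l)² + 297244/(-323241) = -102588/(47 + 208)² + 297244/(-323241) = -102588/(255²) + 297244*(-1/323241) = -102588/65025 - 297244/323241 = -102588*1/65025 - 297244/323241 = -34196/21675 - 297244/323241 = -5832104312/2335416225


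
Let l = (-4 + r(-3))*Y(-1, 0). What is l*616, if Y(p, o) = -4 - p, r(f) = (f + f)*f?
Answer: -25872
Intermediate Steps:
r(f) = 2*f² (r(f) = (2*f)*f = 2*f²)
l = -42 (l = (-4 + 2*(-3)²)*(-4 - 1*(-1)) = (-4 + 2*9)*(-4 + 1) = (-4 + 18)*(-3) = 14*(-3) = -42)
l*616 = -42*616 = -25872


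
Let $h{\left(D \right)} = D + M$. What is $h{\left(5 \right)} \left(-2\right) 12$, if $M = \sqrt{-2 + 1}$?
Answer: $-120 - 24 i \approx -120.0 - 24.0 i$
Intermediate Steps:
$M = i$ ($M = \sqrt{-1} = i \approx 1.0 i$)
$h{\left(D \right)} = i + D$ ($h{\left(D \right)} = D + i = i + D$)
$h{\left(5 \right)} \left(-2\right) 12 = \left(i + 5\right) \left(-2\right) 12 = \left(5 + i\right) \left(-2\right) 12 = \left(-10 - 2 i\right) 12 = -120 - 24 i$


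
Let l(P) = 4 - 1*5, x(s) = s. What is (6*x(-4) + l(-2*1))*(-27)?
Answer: 675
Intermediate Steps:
l(P) = -1 (l(P) = 4 - 5 = -1)
(6*x(-4) + l(-2*1))*(-27) = (6*(-4) - 1)*(-27) = (-24 - 1)*(-27) = -25*(-27) = 675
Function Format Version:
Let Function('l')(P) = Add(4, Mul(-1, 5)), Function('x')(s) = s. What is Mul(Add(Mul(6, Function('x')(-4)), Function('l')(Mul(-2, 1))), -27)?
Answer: 675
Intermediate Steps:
Function('l')(P) = -1 (Function('l')(P) = Add(4, -5) = -1)
Mul(Add(Mul(6, Function('x')(-4)), Function('l')(Mul(-2, 1))), -27) = Mul(Add(Mul(6, -4), -1), -27) = Mul(Add(-24, -1), -27) = Mul(-25, -27) = 675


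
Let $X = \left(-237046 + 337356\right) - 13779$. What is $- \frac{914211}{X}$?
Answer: $- \frac{914211}{86531} \approx -10.565$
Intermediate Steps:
$X = 86531$ ($X = 100310 - 13779 = 86531$)
$- \frac{914211}{X} = - \frac{914211}{86531}$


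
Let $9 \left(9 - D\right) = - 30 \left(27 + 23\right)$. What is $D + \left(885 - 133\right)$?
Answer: $\frac{2783}{3} \approx 927.67$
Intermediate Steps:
$D = \frac{527}{3}$ ($D = 9 - \frac{\left(-30\right) \left(27 + 23\right)}{9} = 9 - \frac{\left(-30\right) 50}{9} = 9 - - \frac{500}{3} = 9 + \frac{500}{3} = \frac{527}{3} \approx 175.67$)
$D + \left(885 - 133\right) = \frac{527}{3} + \left(885 - 133\right) = \frac{527}{3} + 752 = \frac{2783}{3}$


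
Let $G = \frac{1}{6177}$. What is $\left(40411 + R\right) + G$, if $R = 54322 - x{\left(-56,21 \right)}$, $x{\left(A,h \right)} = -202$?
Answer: $\frac{586413496}{6177} \approx 94935.0$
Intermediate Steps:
$G = \frac{1}{6177} \approx 0.00016189$
$R = 54524$ ($R = 54322 - -202 = 54322 + 202 = 54524$)
$\left(40411 + R\right) + G = \left(40411 + 54524\right) + \frac{1}{6177} = 94935 + \frac{1}{6177} = \frac{586413496}{6177}$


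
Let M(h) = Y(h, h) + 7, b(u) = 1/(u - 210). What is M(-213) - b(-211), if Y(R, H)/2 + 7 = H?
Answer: -182292/421 ≈ -433.00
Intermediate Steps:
Y(R, H) = -14 + 2*H
b(u) = 1/(-210 + u)
M(h) = -7 + 2*h (M(h) = (-14 + 2*h) + 7 = -7 + 2*h)
M(-213) - b(-211) = (-7 + 2*(-213)) - 1/(-210 - 211) = (-7 - 426) - 1/(-421) = -433 - 1*(-1/421) = -433 + 1/421 = -182292/421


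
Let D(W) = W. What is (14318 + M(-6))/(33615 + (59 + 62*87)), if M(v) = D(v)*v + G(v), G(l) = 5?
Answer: 14359/39068 ≈ 0.36754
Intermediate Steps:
M(v) = 5 + v² (M(v) = v*v + 5 = v² + 5 = 5 + v²)
(14318 + M(-6))/(33615 + (59 + 62*87)) = (14318 + (5 + (-6)²))/(33615 + (59 + 62*87)) = (14318 + (5 + 36))/(33615 + (59 + 5394)) = (14318 + 41)/(33615 + 5453) = 14359/39068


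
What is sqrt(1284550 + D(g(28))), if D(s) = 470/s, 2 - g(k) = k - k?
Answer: sqrt(1284785) ≈ 1133.5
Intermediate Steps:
g(k) = 2 (g(k) = 2 - (k - k) = 2 - 1*0 = 2 + 0 = 2)
sqrt(1284550 + D(g(28))) = sqrt(1284550 + 470/2) = sqrt(1284550 + 470*(1/2)) = sqrt(1284550 + 235) = sqrt(1284785)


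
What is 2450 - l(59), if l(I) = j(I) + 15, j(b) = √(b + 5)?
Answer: 2427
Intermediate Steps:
j(b) = √(5 + b)
l(I) = 15 + √(5 + I) (l(I) = √(5 + I) + 15 = 15 + √(5 + I))
2450 - l(59) = 2450 - (15 + √(5 + 59)) = 2450 - (15 + √64) = 2450 - (15 + 8) = 2450 - 1*23 = 2450 - 23 = 2427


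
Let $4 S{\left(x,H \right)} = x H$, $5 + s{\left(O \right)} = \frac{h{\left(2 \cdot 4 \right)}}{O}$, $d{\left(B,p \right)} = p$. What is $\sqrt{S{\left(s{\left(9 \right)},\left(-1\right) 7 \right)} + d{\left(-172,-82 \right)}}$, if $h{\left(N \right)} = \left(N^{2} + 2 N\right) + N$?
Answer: $\frac{i \sqrt{3253}}{6} \approx 9.5058 i$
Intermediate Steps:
$h{\left(N \right)} = N^{2} + 3 N$
$s{\left(O \right)} = -5 + \frac{88}{O}$ ($s{\left(O \right)} = -5 + \frac{2 \cdot 4 \left(3 + 2 \cdot 4\right)}{O} = -5 + \frac{8 \left(3 + 8\right)}{O} = -5 + \frac{8 \cdot 11}{O} = -5 + \frac{88}{O}$)
$S{\left(x,H \right)} = \frac{H x}{4}$ ($S{\left(x,H \right)} = \frac{x H}{4} = \frac{H x}{4}$)
$\sqrt{S{\left(s{\left(9 \right)},\left(-1\right) 7 \right)} + d{\left(-172,-82 \right)}} = \sqrt{\frac{\left(-1\right) 7 \left(-5 + \frac{88}{9}\right)}{4} - 82} = \sqrt{\frac{1}{4} \left(-7\right) \left(-5 + 88 \cdot \frac{1}{9}\right) - 82} = \sqrt{\frac{1}{4} \left(-7\right) \left(-5 + \frac{88}{9}\right) - 82} = \sqrt{\frac{1}{4} \left(-7\right) \frac{43}{9} - 82} = \sqrt{- \frac{301}{36} - 82} = \sqrt{- \frac{3253}{36}} = \frac{i \sqrt{3253}}{6}$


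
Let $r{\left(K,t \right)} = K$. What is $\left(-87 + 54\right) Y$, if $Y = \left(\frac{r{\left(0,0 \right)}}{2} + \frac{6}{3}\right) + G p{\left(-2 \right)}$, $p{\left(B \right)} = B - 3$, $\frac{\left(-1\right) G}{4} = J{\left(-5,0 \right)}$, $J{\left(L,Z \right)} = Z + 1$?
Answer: $-726$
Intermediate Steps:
$J{\left(L,Z \right)} = 1 + Z$
$G = -4$ ($G = - 4 \left(1 + 0\right) = \left(-4\right) 1 = -4$)
$p{\left(B \right)} = -3 + B$
$Y = 22$ ($Y = \left(\frac{0}{2} + \frac{6}{3}\right) - 4 \left(-3 - 2\right) = \left(0 \cdot \frac{1}{2} + 6 \cdot \frac{1}{3}\right) - -20 = \left(0 + 2\right) + 20 = 2 + 20 = 22$)
$\left(-87 + 54\right) Y = \left(-87 + 54\right) 22 = \left(-33\right) 22 = -726$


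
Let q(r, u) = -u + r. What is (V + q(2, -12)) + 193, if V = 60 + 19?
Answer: 286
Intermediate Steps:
V = 79
q(r, u) = r - u
(V + q(2, -12)) + 193 = (79 + (2 - 1*(-12))) + 193 = (79 + (2 + 12)) + 193 = (79 + 14) + 193 = 93 + 193 = 286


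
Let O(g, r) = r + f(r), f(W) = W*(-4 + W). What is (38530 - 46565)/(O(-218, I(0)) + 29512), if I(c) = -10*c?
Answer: -8035/29512 ≈ -0.27226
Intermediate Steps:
O(g, r) = r + r*(-4 + r)
(38530 - 46565)/(O(-218, I(0)) + 29512) = (38530 - 46565)/((-10*0)*(-3 - 10*0) + 29512) = -8035/(0*(-3 + 0) + 29512) = -8035/(0*(-3) + 29512) = -8035/(0 + 29512) = -8035/29512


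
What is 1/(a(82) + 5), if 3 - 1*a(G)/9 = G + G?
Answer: -1/1444 ≈ -0.00069252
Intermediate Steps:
a(G) = 27 - 18*G (a(G) = 27 - 9*(G + G) = 27 - 18*G)
1/(a(82) + 5) = 1/((27 - 18*82) + 5) = 1/((27 - 1476) + 5) = 1/(-1449 + 5) = 1/(-1444) = -1/1444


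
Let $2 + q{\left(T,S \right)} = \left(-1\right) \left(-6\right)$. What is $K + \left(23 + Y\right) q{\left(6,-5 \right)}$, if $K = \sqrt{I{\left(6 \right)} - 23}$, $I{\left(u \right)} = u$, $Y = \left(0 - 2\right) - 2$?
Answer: $76 + i \sqrt{17} \approx 76.0 + 4.1231 i$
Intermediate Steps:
$q{\left(T,S \right)} = 4$ ($q{\left(T,S \right)} = -2 - -6 = -2 + 6 = 4$)
$Y = -4$ ($Y = -2 - 2 = -4$)
$K = i \sqrt{17}$ ($K = \sqrt{6 - 23} = \sqrt{-17} = i \sqrt{17} \approx 4.1231 i$)
$K + \left(23 + Y\right) q{\left(6,-5 \right)} = i \sqrt{17} + \left(23 - 4\right) 4 = i \sqrt{17} + 19 \cdot 4 = i \sqrt{17} + 76 = 76 + i \sqrt{17}$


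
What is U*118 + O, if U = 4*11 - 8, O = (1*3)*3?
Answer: 4257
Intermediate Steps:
O = 9 (O = 3*3 = 9)
U = 36 (U = 44 - 8 = 36)
U*118 + O = 36*118 + 9 = 4248 + 9 = 4257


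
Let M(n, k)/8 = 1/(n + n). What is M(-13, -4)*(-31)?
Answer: 124/13 ≈ 9.5385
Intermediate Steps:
M(n, k) = 4/n (M(n, k) = 8/(n + n) = 8/((2*n)) = 8*(1/(2*n)) = 4/n)
M(-13, -4)*(-31) = (4/(-13))*(-31) = (4*(-1/13))*(-31) = -4/13*(-31) = 124/13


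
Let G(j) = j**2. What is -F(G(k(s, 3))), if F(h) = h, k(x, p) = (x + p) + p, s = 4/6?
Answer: -400/9 ≈ -44.444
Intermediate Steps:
s = 2/3 (s = 4*(1/6) = 2/3 ≈ 0.66667)
k(x, p) = x + 2*p (k(x, p) = (p + x) + p = x + 2*p)
-F(G(k(s, 3))) = -(2/3 + 2*3)**2 = -(2/3 + 6)**2 = -(20/3)**2 = -1*400/9 = -400/9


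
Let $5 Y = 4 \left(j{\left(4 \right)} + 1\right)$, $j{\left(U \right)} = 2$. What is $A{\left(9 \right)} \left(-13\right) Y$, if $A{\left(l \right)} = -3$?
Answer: $\frac{468}{5} \approx 93.6$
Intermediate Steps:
$Y = \frac{12}{5}$ ($Y = \frac{4 \left(2 + 1\right)}{5} = \frac{4 \cdot 3}{5} = \frac{1}{5} \cdot 12 = \frac{12}{5} \approx 2.4$)
$A{\left(9 \right)} \left(-13\right) Y = \left(-3\right) \left(-13\right) \frac{12}{5} = 39 \cdot \frac{12}{5} = \frac{468}{5}$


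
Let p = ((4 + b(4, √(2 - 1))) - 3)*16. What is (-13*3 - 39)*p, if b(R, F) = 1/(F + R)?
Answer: -7488/5 ≈ -1497.6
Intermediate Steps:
p = 96/5 (p = ((4 + 1/(√(2 - 1) + 4)) - 3)*16 = ((4 + 1/(√1 + 4)) - 3)*16 = ((4 + 1/(1 + 4)) - 3)*16 = ((4 + 1/5) - 3)*16 = ((4 + ⅕) - 3)*16 = (21/5 - 3)*16 = (6/5)*16 = 96/5 ≈ 19.200)
(-13*3 - 39)*p = (-13*3 - 39)*(96/5) = (-39 - 39)*(96/5) = -78*96/5 = -7488/5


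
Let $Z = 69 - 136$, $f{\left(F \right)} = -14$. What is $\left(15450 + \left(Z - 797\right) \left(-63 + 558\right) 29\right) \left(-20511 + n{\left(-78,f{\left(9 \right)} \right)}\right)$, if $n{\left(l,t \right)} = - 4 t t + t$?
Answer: $263960336430$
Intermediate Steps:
$Z = -67$
$n{\left(l,t \right)} = t - 4 t^{2}$ ($n{\left(l,t \right)} = - 4 t^{2} + t = t - 4 t^{2}$)
$\left(15450 + \left(Z - 797\right) \left(-63 + 558\right) 29\right) \left(-20511 + n{\left(-78,f{\left(9 \right)} \right)}\right) = \left(15450 + \left(-67 - 797\right) \left(-63 + 558\right) 29\right) \left(-20511 - 14 \left(1 - -56\right)\right) = \left(15450 + \left(-864\right) 495 \cdot 29\right) \left(-20511 - 14 \left(1 + 56\right)\right) = \left(15450 - 12402720\right) \left(-20511 - 798\right) = \left(-12387270\right) \left(-21309\right) = 263960336430$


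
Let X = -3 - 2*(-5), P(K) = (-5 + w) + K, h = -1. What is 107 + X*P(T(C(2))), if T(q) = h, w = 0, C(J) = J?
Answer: 65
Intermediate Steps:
T(q) = -1
P(K) = -5 + K (P(K) = (-5 + 0) + K = -5 + K)
X = 7 (X = -3 + 10 = 7)
107 + X*P(T(C(2))) = 107 + 7*(-5 - 1) = 107 + 7*(-6) = 107 - 42 = 65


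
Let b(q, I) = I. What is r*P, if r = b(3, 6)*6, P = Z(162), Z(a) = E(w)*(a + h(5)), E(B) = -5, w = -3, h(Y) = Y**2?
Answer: -33660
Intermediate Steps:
Z(a) = -125 - 5*a (Z(a) = -5*(a + 5**2) = -5*(a + 25) = -5*(25 + a) = -125 - 5*a)
P = -935 (P = -125 - 5*162 = -125 - 810 = -935)
r = 36 (r = 6*6 = 36)
r*P = 36*(-935) = -33660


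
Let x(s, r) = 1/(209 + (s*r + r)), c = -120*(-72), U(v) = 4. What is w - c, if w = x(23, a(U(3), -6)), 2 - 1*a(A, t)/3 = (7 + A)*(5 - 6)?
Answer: -9892799/1145 ≈ -8640.0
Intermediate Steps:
c = 8640
a(A, t) = 27 + 3*A (a(A, t) = 6 - 3*(7 + A)*(5 - 6) = 6 - 3*(7 + A)*(-1) = 6 - 3*(-7 - A) = 6 + (21 + 3*A) = 27 + 3*A)
x(s, r) = 1/(209 + r + r*s) (x(s, r) = 1/(209 + (r*s + r)) = 1/(209 + (r + r*s)) = 1/(209 + r + r*s))
w = 1/1145 (w = 1/(209 + (27 + 3*4) + (27 + 3*4)*23) = 1/(209 + (27 + 12) + (27 + 12)*23) = 1/(209 + 39 + 39*23) = 1/(209 + 39 + 897) = 1/1145 ≈ 0.00087336)
w - c = 1/1145 - 1*8640 = 1/1145 - 8640 = -9892799/1145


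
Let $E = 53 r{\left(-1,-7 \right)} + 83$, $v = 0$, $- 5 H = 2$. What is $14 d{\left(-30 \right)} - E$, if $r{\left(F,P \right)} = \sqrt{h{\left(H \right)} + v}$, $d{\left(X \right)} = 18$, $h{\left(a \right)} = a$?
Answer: $169 - \frac{53 i \sqrt{10}}{5} \approx 169.0 - 33.52 i$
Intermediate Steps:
$H = - \frac{2}{5}$ ($H = \left(- \frac{1}{5}\right) 2 = - \frac{2}{5} \approx -0.4$)
$r{\left(F,P \right)} = \frac{i \sqrt{10}}{5}$ ($r{\left(F,P \right)} = \sqrt{- \frac{2}{5} + 0} = \sqrt{- \frac{2}{5}} = \frac{i \sqrt{10}}{5}$)
$E = 83 + \frac{53 i \sqrt{10}}{5}$ ($E = 53 \frac{i \sqrt{10}}{5} + 83 = \frac{53 i \sqrt{10}}{5} + 83 = 83 + \frac{53 i \sqrt{10}}{5} \approx 83.0 + 33.52 i$)
$14 d{\left(-30 \right)} - E = 14 \cdot 18 - \left(83 + \frac{53 i \sqrt{10}}{5}\right) = 252 - \left(83 + \frac{53 i \sqrt{10}}{5}\right) = 169 - \frac{53 i \sqrt{10}}{5}$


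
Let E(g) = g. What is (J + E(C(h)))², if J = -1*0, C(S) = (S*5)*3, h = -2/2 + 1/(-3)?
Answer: 400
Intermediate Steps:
h = -4/3 (h = -2*½ + 1*(-⅓) = -1 - ⅓ = -4/3 ≈ -1.3333)
C(S) = 15*S (C(S) = (5*S)*3 = 15*S)
J = 0
(J + E(C(h)))² = (0 + 15*(-4/3))² = (0 - 20)² = (-20)² = 400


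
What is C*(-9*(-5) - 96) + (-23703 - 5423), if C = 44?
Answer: -31370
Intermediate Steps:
C*(-9*(-5) - 96) + (-23703 - 5423) = 44*(-9*(-5) - 96) + (-23703 - 5423) = 44*(45 - 96) - 29126 = 44*(-51) - 29126 = -2244 - 29126 = -31370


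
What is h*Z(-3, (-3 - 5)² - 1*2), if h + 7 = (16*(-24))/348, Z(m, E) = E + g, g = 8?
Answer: -16450/29 ≈ -567.24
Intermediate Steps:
Z(m, E) = 8 + E (Z(m, E) = E + 8 = 8 + E)
h = -235/29 (h = -7 + (16*(-24))/348 = -7 - 384*1/348 = -7 - 32/29 = -235/29 ≈ -8.1035)
h*Z(-3, (-3 - 5)² - 1*2) = -235*(8 + ((-3 - 5)² - 1*2))/29 = -235*(8 + ((-8)² - 2))/29 = -235*(8 + (64 - 2))/29 = -235*(8 + 62)/29 = -235/29*70 = -16450/29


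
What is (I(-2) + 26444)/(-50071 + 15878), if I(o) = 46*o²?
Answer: -26628/34193 ≈ -0.77876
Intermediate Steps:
(I(-2) + 26444)/(-50071 + 15878) = (46*(-2)² + 26444)/(-50071 + 15878) = (46*4 + 26444)/(-34193) = (184 + 26444)*(-1/34193) = 26628*(-1/34193) = -26628/34193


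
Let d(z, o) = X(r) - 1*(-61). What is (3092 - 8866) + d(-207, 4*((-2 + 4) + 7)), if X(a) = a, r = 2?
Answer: -5711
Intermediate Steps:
d(z, o) = 63 (d(z, o) = 2 - 1*(-61) = 2 + 61 = 63)
(3092 - 8866) + d(-207, 4*((-2 + 4) + 7)) = (3092 - 8866) + 63 = -5774 + 63 = -5711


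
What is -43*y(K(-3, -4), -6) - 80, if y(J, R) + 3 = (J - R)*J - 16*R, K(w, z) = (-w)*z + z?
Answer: -10959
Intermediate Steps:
K(w, z) = z - w*z (K(w, z) = -w*z + z = z - w*z)
y(J, R) = -3 - 16*R + J*(J - R) (y(J, R) = -3 + ((J - R)*J - 16*R) = -3 + (J*(J - R) - 16*R) = -3 + (-16*R + J*(J - R)) = -3 - 16*R + J*(J - R))
-43*y(K(-3, -4), -6) - 80 = -43*(-3 + (-4*(1 - 1*(-3)))**2 - 16*(-6) - 1*(-4*(1 - 1*(-3)))*(-6)) - 80 = -43*(-3 + (-4*(1 + 3))**2 + 96 - 1*(-4*(1 + 3))*(-6)) - 80 = -43*(-3 + (-4*4)**2 + 96 - 1*(-4*4)*(-6)) - 80 = -43*(-3 + (-16)**2 + 96 - 1*(-16)*(-6)) - 80 = -43*(-3 + 256 + 96 - 96) - 80 = -43*253 - 80 = -10879 - 80 = -10959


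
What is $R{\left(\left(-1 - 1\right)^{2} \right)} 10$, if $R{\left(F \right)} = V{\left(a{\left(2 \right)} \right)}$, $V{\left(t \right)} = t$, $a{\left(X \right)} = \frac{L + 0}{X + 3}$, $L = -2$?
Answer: $-4$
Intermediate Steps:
$a{\left(X \right)} = - \frac{2}{3 + X}$ ($a{\left(X \right)} = \frac{-2 + 0}{X + 3} = - \frac{2}{3 + X}$)
$R{\left(F \right)} = - \frac{2}{5}$ ($R{\left(F \right)} = - \frac{2}{3 + 2} = - \frac{2}{5}$)
$R{\left(\left(-1 - 1\right)^{2} \right)} 10 = \left(- \frac{2}{5}\right) 10 = -4$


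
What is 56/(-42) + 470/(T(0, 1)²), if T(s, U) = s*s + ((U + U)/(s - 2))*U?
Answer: 1406/3 ≈ 468.67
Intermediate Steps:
T(s, U) = s² + 2*U²/(-2 + s) (T(s, U) = s² + ((2*U)/(-2 + s))*U = s² + (2*U/(-2 + s))*U = s² + 2*U²/(-2 + s))
56/(-42) + 470/(T(0, 1)²) = 56/(-42) + 470/(((0³ - 2*0² + 2*1²)/(-2 + 0))²) = 56*(-1/42) + 470/(((0 - 2*0 + 2*1)/(-2))²) = -4/3 + 470/((-(0 + 0 + 2)/2)²) = -4/3 + 470/((-½*2)²) = -4/3 + 470/((-1)²) = -4/3 + 470/1 = -4/3 + 470*1 = -4/3 + 470 = 1406/3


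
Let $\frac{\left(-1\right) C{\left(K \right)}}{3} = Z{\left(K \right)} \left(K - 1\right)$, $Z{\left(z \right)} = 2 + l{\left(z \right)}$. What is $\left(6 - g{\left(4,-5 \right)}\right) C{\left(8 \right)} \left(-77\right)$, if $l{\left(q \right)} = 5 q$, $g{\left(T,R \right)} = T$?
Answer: $135828$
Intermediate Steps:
$Z{\left(z \right)} = 2 + 5 z$
$C{\left(K \right)} = - 3 \left(-1 + K\right) \left(2 + 5 K\right)$ ($C{\left(K \right)} = - 3 \left(2 + 5 K\right) \left(K - 1\right) = - 3 \left(2 + 5 K\right) \left(-1 + K\right) = - 3 \left(-1 + K\right) \left(2 + 5 K\right)$)
$\left(6 - g{\left(4,-5 \right)}\right) C{\left(8 \right)} \left(-77\right) = \left(6 - 4\right) \left(6 - 15 \cdot 8^{2} + 9 \cdot 8\right) \left(-77\right) = \left(6 - 4\right) \left(6 - 960 + 72\right) \left(-77\right) = 2 \left(6 - 960 + 72\right) \left(-77\right) = 2 \left(-882\right) \left(-77\right) = \left(-1764\right) \left(-77\right) = 135828$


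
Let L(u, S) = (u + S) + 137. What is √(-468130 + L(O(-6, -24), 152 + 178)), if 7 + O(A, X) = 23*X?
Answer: I*√468222 ≈ 684.27*I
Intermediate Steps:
O(A, X) = -7 + 23*X
L(u, S) = 137 + S + u (L(u, S) = (S + u) + 137 = 137 + S + u)
√(-468130 + L(O(-6, -24), 152 + 178)) = √(-468130 + (137 + (152 + 178) + (-7 + 23*(-24)))) = √(-468130 + (137 + 330 + (-7 - 552))) = √(-468130 + (137 + 330 - 559)) = √(-468130 - 92) = √(-468222) = I*√468222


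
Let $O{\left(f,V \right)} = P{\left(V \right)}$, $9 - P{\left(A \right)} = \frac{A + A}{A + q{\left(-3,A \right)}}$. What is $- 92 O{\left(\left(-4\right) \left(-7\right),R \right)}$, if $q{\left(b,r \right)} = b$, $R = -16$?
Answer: $- \frac{12788}{19} \approx -673.05$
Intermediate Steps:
$P{\left(A \right)} = 9 - \frac{2 A}{-3 + A}$ ($P{\left(A \right)} = 9 - \frac{A + A}{A - 3} = 9 - \frac{2 A}{-3 + A}$)
$O{\left(f,V \right)} = \frac{-27 + 7 V}{-3 + V}$
$- 92 O{\left(\left(-4\right) \left(-7\right),R \right)} = - 92 \frac{-27 + 7 \left(-16\right)}{-3 - 16} = - 92 \frac{-27 - 112}{-19} = - 92 \left(\left(- \frac{1}{19}\right) \left(-139\right)\right) = \left(-92\right) \frac{139}{19} = - \frac{12788}{19}$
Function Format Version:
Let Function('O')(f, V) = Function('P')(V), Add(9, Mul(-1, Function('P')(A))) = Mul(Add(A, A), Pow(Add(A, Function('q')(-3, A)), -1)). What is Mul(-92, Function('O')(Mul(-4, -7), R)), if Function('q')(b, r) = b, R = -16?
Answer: Rational(-12788, 19) ≈ -673.05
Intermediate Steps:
Function('P')(A) = Add(9, Mul(-2, A, Pow(Add(-3, A), -1))) (Function('P')(A) = Add(9, Mul(-1, Mul(Add(A, A), Pow(Add(A, -3), -1)))) = Add(9, Mul(-1, Mul(Mul(2, A), Pow(Add(-3, A), -1)))) = Add(9, Mul(-1, Mul(2, A, Pow(Add(-3, A), -1)))) = Add(9, Mul(-2, A, Pow(Add(-3, A), -1))))
Function('O')(f, V) = Mul(Pow(Add(-3, V), -1), Add(-27, Mul(7, V)))
Mul(-92, Function('O')(Mul(-4, -7), R)) = Mul(-92, Mul(Pow(Add(-3, -16), -1), Add(-27, Mul(7, -16)))) = Mul(-92, Mul(Pow(-19, -1), Add(-27, -112))) = Mul(-92, Mul(Rational(-1, 19), -139)) = Mul(-92, Rational(139, 19)) = Rational(-12788, 19)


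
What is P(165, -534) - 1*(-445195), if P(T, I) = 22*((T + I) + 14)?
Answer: 437385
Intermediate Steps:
P(T, I) = 308 + 22*I + 22*T (P(T, I) = 22*((I + T) + 14) = 22*(14 + I + T) = 308 + 22*I + 22*T)
P(165, -534) - 1*(-445195) = (308 + 22*(-534) + 22*165) - 1*(-445195) = (308 - 11748 + 3630) + 445195 = -7810 + 445195 = 437385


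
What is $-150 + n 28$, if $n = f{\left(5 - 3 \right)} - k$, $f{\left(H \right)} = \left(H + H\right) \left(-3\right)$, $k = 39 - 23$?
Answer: $-934$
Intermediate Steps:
$k = 16$
$f{\left(H \right)} = - 6 H$ ($f{\left(H \right)} = 2 H \left(-3\right) = - 6 H$)
$n = -28$ ($n = - 6 \left(5 - 3\right) - 16 = \left(-6\right) 2 - 16 = -12 - 16 = -28$)
$-150 + n 28 = -150 - 784 = -934$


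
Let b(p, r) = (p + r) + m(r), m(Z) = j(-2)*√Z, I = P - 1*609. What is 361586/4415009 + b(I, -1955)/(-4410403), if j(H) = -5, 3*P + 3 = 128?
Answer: 4817628310577/58415906815881 + 5*I*√1955/4410403 ≈ 0.082471 + 5.0126e-5*I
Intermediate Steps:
P = 125/3 (P = -1 + (⅓)*128 = -1 + 128/3 = 125/3 ≈ 41.667)
I = -1702/3 (I = 125/3 - 1*609 = 125/3 - 609 = -1702/3 ≈ -567.33)
m(Z) = -5*√Z
b(p, r) = p + r - 5*√r (b(p, r) = (p + r) - 5*√r = p + r - 5*√r)
361586/4415009 + b(I, -1955)/(-4410403) = 361586/4415009 + (-1702/3 - 1955 - 5*I*√1955)/(-4410403) = 361586*(1/4415009) + (-1702/3 - 1955 - 5*I*√1955)*(-1/4410403) = 361586/4415009 + (-1702/3 - 1955 - 5*I*√1955)*(-1/4410403) = 361586/4415009 + (-7567/3 - 5*I*√1955)*(-1/4410403) = 361586/4415009 + (7567/13231209 + 5*I*√1955/4410403) = 4817628310577/58415906815881 + 5*I*√1955/4410403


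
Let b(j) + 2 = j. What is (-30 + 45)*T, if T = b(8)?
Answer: 90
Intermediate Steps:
b(j) = -2 + j
T = 6 (T = -2 + 8 = 6)
(-30 + 45)*T = (-30 + 45)*6 = 15*6 = 90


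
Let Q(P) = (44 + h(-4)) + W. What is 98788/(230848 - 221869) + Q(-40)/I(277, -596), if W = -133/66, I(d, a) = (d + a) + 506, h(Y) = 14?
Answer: 417472967/36939606 ≈ 11.301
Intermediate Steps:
I(d, a) = 506 + a + d (I(d, a) = (a + d) + 506 = 506 + a + d)
W = -133/66 (W = -133*1/66 = -133/66 ≈ -2.0152)
Q(P) = 3695/66 (Q(P) = (44 + 14) - 133/66 = 58 - 133/66 = 3695/66)
98788/(230848 - 221869) + Q(-40)/I(277, -596) = 98788/(230848 - 221869) + 3695/(66*(506 - 596 + 277)) = 98788/8979 + (3695/66)/187 = 98788*(1/8979) + (3695/66)*(1/187) = 98788/8979 + 3695/12342 = 417472967/36939606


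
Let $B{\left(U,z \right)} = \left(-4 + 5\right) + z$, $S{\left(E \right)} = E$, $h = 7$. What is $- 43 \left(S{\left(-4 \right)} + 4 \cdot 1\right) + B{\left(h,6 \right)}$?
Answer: $7$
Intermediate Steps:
$B{\left(U,z \right)} = 1 + z$
$- 43 \left(S{\left(-4 \right)} + 4 \cdot 1\right) + B{\left(h,6 \right)} = - 43 \left(-4 + 4 \cdot 1\right) + \left(1 + 6\right) = - 43 \left(-4 + 4\right) + 7 = \left(-43\right) 0 + 7 = 0 + 7 = 7$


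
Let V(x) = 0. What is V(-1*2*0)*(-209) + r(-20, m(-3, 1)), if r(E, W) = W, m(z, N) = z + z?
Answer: -6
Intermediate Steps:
m(z, N) = 2*z
V(-1*2*0)*(-209) + r(-20, m(-3, 1)) = 0*(-209) + 2*(-3) = 0 - 6 = -6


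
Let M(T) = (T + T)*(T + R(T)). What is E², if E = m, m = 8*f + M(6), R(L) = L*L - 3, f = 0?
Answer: 219024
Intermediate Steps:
R(L) = -3 + L² (R(L) = L² - 3 = -3 + L²)
M(T) = 2*T*(-3 + T + T²) (M(T) = (T + T)*(T + (-3 + T²)) = (2*T)*(-3 + T + T²) = 2*T*(-3 + T + T²))
m = 468 (m = 8*0 + 2*6*(-3 + 6 + 6²) = 0 + 2*6*(-3 + 6 + 36) = 0 + 2*6*39 = 0 + 468 = 468)
E = 468
E² = 468² = 219024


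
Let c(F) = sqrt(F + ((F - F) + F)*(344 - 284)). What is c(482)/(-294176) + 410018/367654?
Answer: 29287/26261 - sqrt(29402)/294176 ≈ 1.1146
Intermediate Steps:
c(F) = sqrt(61)*sqrt(F) (c(F) = sqrt(F + (0 + F)*60) = sqrt(F + F*60) = sqrt(F + 60*F) = sqrt(61*F) = sqrt(61)*sqrt(F))
c(482)/(-294176) + 410018/367654 = (sqrt(61)*sqrt(482))/(-294176) + 410018/367654 = sqrt(29402)*(-1/294176) + 410018*(1/367654) = -sqrt(29402)/294176 + 29287/26261 = 29287/26261 - sqrt(29402)/294176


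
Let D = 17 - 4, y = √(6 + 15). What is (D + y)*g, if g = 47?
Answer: 611 + 47*√21 ≈ 826.38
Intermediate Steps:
y = √21 ≈ 4.5826
D = 13
(D + y)*g = (13 + √21)*47 = 611 + 47*√21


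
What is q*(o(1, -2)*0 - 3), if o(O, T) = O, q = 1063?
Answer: -3189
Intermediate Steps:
q*(o(1, -2)*0 - 3) = 1063*(1*0 - 3) = 1063*(0 - 3) = 1063*(-3) = -3189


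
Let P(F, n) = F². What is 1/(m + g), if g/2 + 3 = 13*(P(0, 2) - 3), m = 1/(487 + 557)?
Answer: -1044/87695 ≈ -0.011905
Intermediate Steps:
m = 1/1044 ≈ 0.00095785
g = -84 (g = -6 + 2*(13*(0² - 3)) = -6 + 2*(13*(0 - 3)) = -6 + 2*(13*(-3)) = -6 + 2*(-39) = -6 - 78 = -84)
1/(m + g) = 1/(1/1044 - 84) = 1/(-87695/1044) = -1044/87695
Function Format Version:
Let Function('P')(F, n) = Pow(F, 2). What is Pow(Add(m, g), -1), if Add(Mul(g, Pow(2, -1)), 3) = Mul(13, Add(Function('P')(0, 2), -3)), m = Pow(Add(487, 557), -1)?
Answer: Rational(-1044, 87695) ≈ -0.011905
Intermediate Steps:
m = Rational(1, 1044) (m = Pow(1044, -1) = Rational(1, 1044) ≈ 0.00095785)
g = -84 (g = Add(-6, Mul(2, Mul(13, Add(Pow(0, 2), -3)))) = Add(-6, Mul(2, Mul(13, Add(0, -3)))) = Add(-6, Mul(2, Mul(13, -3))) = Add(-6, Mul(2, -39)) = Add(-6, -78) = -84)
Pow(Add(m, g), -1) = Pow(Add(Rational(1, 1044), -84), -1) = Pow(Rational(-87695, 1044), -1) = Rational(-1044, 87695)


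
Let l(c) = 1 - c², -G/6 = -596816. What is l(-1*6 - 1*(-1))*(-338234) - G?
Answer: 4536720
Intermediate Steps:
G = 3580896 (G = -6*(-596816) = 3580896)
l(-1*6 - 1*(-1))*(-338234) - G = (1 - (-1*6 - 1*(-1))²)*(-338234) - 1*3580896 = (1 - (-6 + 1)²)*(-338234) - 3580896 = (1 - 1*(-5)²)*(-338234) - 3580896 = (1 - 1*25)*(-338234) - 3580896 = (1 - 25)*(-338234) - 3580896 = -24*(-338234) - 3580896 = 8117616 - 3580896 = 4536720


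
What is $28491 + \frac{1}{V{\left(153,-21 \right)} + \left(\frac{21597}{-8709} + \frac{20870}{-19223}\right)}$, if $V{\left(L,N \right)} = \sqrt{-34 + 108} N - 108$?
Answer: $\frac{1791095854013468248799714}{62865308574082388153} - \frac{65396679589251381 \sqrt{74}}{62865308574082388153} \approx 28491.0$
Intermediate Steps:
$V{\left(L,N \right)} = -108 + N \sqrt{74}$ ($V{\left(L,N \right)} = \sqrt{74} N - 108 = N \sqrt{74} - 108 = -108 + N \sqrt{74}$)
$28491 + \frac{1}{V{\left(153,-21 \right)} + \left(\frac{21597}{-8709} + \frac{20870}{-19223}\right)} = 28491 + \frac{1}{\left(-108 - 21 \sqrt{74}\right) + \left(\frac{21597}{-8709} + \frac{20870}{-19223}\right)} = 28491 + \frac{1}{\left(-108 - 21 \sqrt{74}\right) + \left(21597 \left(- \frac{1}{8709}\right) + 20870 \left(- \frac{1}{19223}\right)\right)} = 28491 + \frac{1}{\left(-108 - 21 \sqrt{74}\right) - \frac{198971987}{55804369}} = 28491 + \frac{1}{- \frac{6225843839}{55804369} - 21 \sqrt{74}}$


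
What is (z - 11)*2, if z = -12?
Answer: -46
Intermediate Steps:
(z - 11)*2 = (-12 - 11)*2 = -23*2 = -46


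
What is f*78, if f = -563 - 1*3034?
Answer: -280566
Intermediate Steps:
f = -3597 (f = -563 - 3034 = -3597)
f*78 = -3597*78 = -280566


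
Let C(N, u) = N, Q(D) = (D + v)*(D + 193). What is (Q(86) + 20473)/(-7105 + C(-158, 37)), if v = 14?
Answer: -48373/7263 ≈ -6.6602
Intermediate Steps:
Q(D) = (14 + D)*(193 + D) (Q(D) = (D + 14)*(D + 193) = (14 + D)*(193 + D))
(Q(86) + 20473)/(-7105 + C(-158, 37)) = ((2702 + 86**2 + 207*86) + 20473)/(-7105 - 158) = ((2702 + 7396 + 17802) + 20473)/(-7263) = (27900 + 20473)*(-1/7263) = 48373*(-1/7263) = -48373/7263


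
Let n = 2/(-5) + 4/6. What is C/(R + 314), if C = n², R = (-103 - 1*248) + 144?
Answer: 16/24075 ≈ 0.00066459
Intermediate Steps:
R = -207 (R = (-103 - 248) + 144 = -351 + 144 = -207)
n = 4/15 (n = 2*(-⅕) + 4*(⅙) = -⅖ + ⅔ = 4/15 ≈ 0.26667)
C = 16/225 (C = (4/15)² = 16/225 ≈ 0.071111)
C/(R + 314) = (16/225)/(-207 + 314) = (16/225)/107 = (1/107)*(16/225) = 16/24075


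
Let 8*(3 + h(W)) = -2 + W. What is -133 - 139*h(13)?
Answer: 743/8 ≈ 92.875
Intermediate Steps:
h(W) = -13/4 + W/8 (h(W) = -3 + (-2 + W)/8 = -3 + (-¼ + W/8) = -13/4 + W/8)
-133 - 139*h(13) = -133 - 139*(-13/4 + (⅛)*13) = -133 - 139*(-13/4 + 13/8) = -133 - 139*(-13/8) = -133 + 1807/8 = 743/8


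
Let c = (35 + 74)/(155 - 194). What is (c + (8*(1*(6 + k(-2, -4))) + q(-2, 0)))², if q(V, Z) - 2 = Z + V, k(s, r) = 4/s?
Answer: 1297321/1521 ≈ 852.94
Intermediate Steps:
q(V, Z) = 2 + V + Z (q(V, Z) = 2 + (Z + V) = 2 + (V + Z) = 2 + V + Z)
c = -109/39 (c = 109/(-39) = 109*(-1/39) = -109/39 ≈ -2.7949)
(c + (8*(1*(6 + k(-2, -4))) + q(-2, 0)))² = (-109/39 + (8*(1*(6 + 4/(-2))) + (2 - 2 + 0)))² = (-109/39 + (8*(1*(6 + 4*(-½))) + 0))² = (-109/39 + (8*(1*(6 - 2)) + 0))² = (-109/39 + (8*(1*4) + 0))² = (-109/39 + (8*4 + 0))² = (-109/39 + (32 + 0))² = (-109/39 + 32)² = (1139/39)² = 1297321/1521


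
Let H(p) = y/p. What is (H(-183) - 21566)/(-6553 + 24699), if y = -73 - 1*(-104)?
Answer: -3946609/3320718 ≈ -1.1885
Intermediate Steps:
y = 31 (y = -73 + 104 = 31)
H(p) = 31/p
(H(-183) - 21566)/(-6553 + 24699) = (31/(-183) - 21566)/(-6553 + 24699) = (31*(-1/183) - 21566)/18146 = (-31/183 - 21566)*(1/18146) = -3946609/183*1/18146 = -3946609/3320718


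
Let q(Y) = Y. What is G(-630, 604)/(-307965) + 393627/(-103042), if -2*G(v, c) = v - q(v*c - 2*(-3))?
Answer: -33883778497/10577776510 ≈ -3.2033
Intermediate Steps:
G(v, c) = 3 - v/2 + c*v/2 (G(v, c) = -(v - (v*c - 2*(-3)))/2 = -(v - (c*v + 6))/2 = -(v - (6 + c*v))/2 = -(v + (-6 - c*v))/2 = -(-6 + v - c*v)/2 = 3 - v/2 + c*v/2)
G(-630, 604)/(-307965) + 393627/(-103042) = (3 - ½*(-630) + (½)*604*(-630))/(-307965) + 393627/(-103042) = (3 + 315 - 190260)*(-1/307965) + 393627*(-1/103042) = -189942*(-1/307965) - 393627/103042 = 63314/102655 - 393627/103042 = -33883778497/10577776510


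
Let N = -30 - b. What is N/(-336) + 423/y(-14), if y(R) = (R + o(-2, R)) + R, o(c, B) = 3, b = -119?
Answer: -144353/8400 ≈ -17.185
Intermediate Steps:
y(R) = 3 + 2*R (y(R) = (R + 3) + R = (3 + R) + R = 3 + 2*R)
N = 89 (N = -30 - 1*(-119) = -30 + 119 = 89)
N/(-336) + 423/y(-14) = 89/(-336) + 423/(3 + 2*(-14)) = 89*(-1/336) + 423/(3 - 28) = -89/336 + 423/(-25) = -89/336 + 423*(-1/25) = -89/336 - 423/25 = -144353/8400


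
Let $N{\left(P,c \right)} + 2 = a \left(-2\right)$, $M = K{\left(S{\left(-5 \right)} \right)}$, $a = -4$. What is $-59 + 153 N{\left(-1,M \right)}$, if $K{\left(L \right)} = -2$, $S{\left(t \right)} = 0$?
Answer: $859$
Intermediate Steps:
$M = -2$
$N{\left(P,c \right)} = 6$ ($N{\left(P,c \right)} = -2 - -8 = -2 + 8 = 6$)
$-59 + 153 N{\left(-1,M \right)} = -59 + 153 \cdot 6 = -59 + 918 = 859$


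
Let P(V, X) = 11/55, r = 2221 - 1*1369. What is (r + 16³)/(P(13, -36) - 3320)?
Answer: -24740/16599 ≈ -1.4905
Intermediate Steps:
r = 852 (r = 2221 - 1369 = 852)
P(V, X) = ⅕ (P(V, X) = 11*(1/55) = ⅕)
(r + 16³)/(P(13, -36) - 3320) = (852 + 16³)/(⅕ - 3320) = (852 + 4096)/(-16599/5) = 4948*(-5/16599) = -24740/16599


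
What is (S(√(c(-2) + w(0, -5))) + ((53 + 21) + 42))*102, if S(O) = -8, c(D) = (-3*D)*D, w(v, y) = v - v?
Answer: 11016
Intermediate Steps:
w(v, y) = 0
c(D) = -3*D²
(S(√(c(-2) + w(0, -5))) + ((53 + 21) + 42))*102 = (-8 + ((53 + 21) + 42))*102 = (-8 + (74 + 42))*102 = (-8 + 116)*102 = 108*102 = 11016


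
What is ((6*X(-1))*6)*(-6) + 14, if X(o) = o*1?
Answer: 230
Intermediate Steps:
X(o) = o
((6*X(-1))*6)*(-6) + 14 = ((6*(-1))*6)*(-6) + 14 = -6*6*(-6) + 14 = -36*(-6) + 14 = 216 + 14 = 230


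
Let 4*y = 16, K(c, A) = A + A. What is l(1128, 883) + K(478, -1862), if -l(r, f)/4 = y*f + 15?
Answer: -17912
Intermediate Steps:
K(c, A) = 2*A
y = 4 (y = (1/4)*16 = 4)
l(r, f) = -60 - 16*f (l(r, f) = -4*(4*f + 15) = -4*(15 + 4*f) = -60 - 16*f)
l(1128, 883) + K(478, -1862) = (-60 - 16*883) + 2*(-1862) = (-60 - 14128) - 3724 = -14188 - 3724 = -17912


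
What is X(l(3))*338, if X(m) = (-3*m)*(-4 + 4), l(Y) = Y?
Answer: 0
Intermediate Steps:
X(m) = 0 (X(m) = -3*m*0 = 0)
X(l(3))*338 = 0*338 = 0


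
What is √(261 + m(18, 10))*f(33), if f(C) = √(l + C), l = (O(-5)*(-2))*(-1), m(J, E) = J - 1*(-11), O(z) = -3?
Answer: 3*√870 ≈ 88.487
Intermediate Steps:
m(J, E) = 11 + J (m(J, E) = J + 11 = 11 + J)
l = -6 (l = -3*(-2)*(-1) = 6*(-1) = -6)
f(C) = √(-6 + C)
√(261 + m(18, 10))*f(33) = √(261 + (11 + 18))*√(-6 + 33) = √(261 + 29)*√27 = √290*(3*√3) = 3*√870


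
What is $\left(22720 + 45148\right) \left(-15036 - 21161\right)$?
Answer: $-2456617996$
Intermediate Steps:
$\left(22720 + 45148\right) \left(-15036 - 21161\right) = 67868 \left(-15036 + \left(-23884 + 2723\right)\right) = 67868 \left(-15036 - 21161\right) = 67868 \left(-36197\right) = -2456617996$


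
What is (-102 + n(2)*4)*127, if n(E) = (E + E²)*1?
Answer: -9906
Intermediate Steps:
n(E) = E + E²
(-102 + n(2)*4)*127 = (-102 + (2*(1 + 2))*4)*127 = (-102 + (2*3)*4)*127 = (-102 + 6*4)*127 = (-102 + 24)*127 = -78*127 = -9906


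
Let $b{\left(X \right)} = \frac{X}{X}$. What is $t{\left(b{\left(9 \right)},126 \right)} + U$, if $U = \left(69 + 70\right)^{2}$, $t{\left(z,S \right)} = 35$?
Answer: $19356$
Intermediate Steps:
$b{\left(X \right)} = 1$
$U = 19321$ ($U = 139^{2} = 19321$)
$t{\left(b{\left(9 \right)},126 \right)} + U = 35 + 19321 = 19356$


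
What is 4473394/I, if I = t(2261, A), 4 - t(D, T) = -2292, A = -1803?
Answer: 2236697/1148 ≈ 1948.3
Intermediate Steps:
t(D, T) = 2296 (t(D, T) = 4 - 1*(-2292) = 4 + 2292 = 2296)
I = 2296
4473394/I = 4473394/2296 = 4473394*(1/2296) = 2236697/1148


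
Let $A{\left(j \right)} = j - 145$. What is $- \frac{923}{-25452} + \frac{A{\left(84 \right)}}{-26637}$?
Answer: $\frac{8712841}{225988308} \approx 0.038554$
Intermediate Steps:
$A{\left(j \right)} = -145 + j$
$- \frac{923}{-25452} + \frac{A{\left(84 \right)}}{-26637} = - \frac{923}{-25452} + \frac{-145 + 84}{-26637} = \left(-923\right) \left(- \frac{1}{25452}\right) - - \frac{61}{26637} = \frac{923}{25452} + \frac{61}{26637} = \frac{8712841}{225988308}$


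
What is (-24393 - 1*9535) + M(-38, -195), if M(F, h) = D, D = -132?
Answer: -34060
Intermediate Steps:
M(F, h) = -132
(-24393 - 1*9535) + M(-38, -195) = (-24393 - 1*9535) - 132 = (-24393 - 9535) - 132 = -33928 - 132 = -34060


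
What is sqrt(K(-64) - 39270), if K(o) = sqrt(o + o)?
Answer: sqrt(-39270 + 8*I*sqrt(2)) ≈ 0.029 + 198.17*I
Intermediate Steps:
K(o) = sqrt(2)*sqrt(o) (K(o) = sqrt(2*o) = sqrt(2)*sqrt(o))
sqrt(K(-64) - 39270) = sqrt(sqrt(2)*sqrt(-64) - 39270) = sqrt(sqrt(2)*(8*I) - 39270) = sqrt(8*I*sqrt(2) - 39270) = sqrt(-39270 + 8*I*sqrt(2))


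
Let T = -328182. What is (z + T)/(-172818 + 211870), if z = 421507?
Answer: 93325/39052 ≈ 2.3898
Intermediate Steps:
(z + T)/(-172818 + 211870) = (421507 - 328182)/(-172818 + 211870) = 93325/39052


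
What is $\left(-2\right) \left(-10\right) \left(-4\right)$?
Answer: $-80$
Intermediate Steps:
$\left(-2\right) \left(-10\right) \left(-4\right) = 20 \left(-4\right) = -80$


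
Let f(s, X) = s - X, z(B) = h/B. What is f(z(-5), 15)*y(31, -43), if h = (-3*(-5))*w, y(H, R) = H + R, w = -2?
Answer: 108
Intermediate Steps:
h = -30 (h = -3*(-5)*(-2) = 15*(-2) = -30)
z(B) = -30/B
f(z(-5), 15)*y(31, -43) = (-30/(-5) - 1*15)*(31 - 43) = (-30*(-1/5) - 15)*(-12) = (6 - 15)*(-12) = -9*(-12) = 108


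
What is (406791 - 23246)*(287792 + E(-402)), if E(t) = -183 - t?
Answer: 110465178995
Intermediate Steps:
(406791 - 23246)*(287792 + E(-402)) = (406791 - 23246)*(287792 + (-183 - 1*(-402))) = 383545*(287792 + (-183 + 402)) = 383545*(287792 + 219) = 383545*288011 = 110465178995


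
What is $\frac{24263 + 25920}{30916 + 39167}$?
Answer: $\frac{50183}{70083} \approx 0.71605$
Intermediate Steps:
$\frac{24263 + 25920}{30916 + 39167} = \frac{50183}{70083}$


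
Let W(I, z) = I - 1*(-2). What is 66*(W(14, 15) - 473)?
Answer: -30162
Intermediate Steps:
W(I, z) = 2 + I (W(I, z) = I + 2 = 2 + I)
66*(W(14, 15) - 473) = 66*((2 + 14) - 473) = 66*(16 - 473) = 66*(-457) = -30162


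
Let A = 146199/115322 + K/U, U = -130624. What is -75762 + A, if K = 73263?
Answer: -570627276442323/7531910464 ≈ -75761.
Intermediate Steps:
A = 5324131245/7531910464 (A = 146199/115322 + 73263/(-130624) = 146199*(1/115322) + 73263*(-1/130624) = 146199/115322 - 73263/130624 = 5324131245/7531910464 ≈ 0.70688)
-75762 + A = -75762 + 5324131245/7531910464 = -570627276442323/7531910464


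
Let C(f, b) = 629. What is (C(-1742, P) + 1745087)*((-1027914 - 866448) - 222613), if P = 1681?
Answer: -3695637129100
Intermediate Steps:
(C(-1742, P) + 1745087)*((-1027914 - 866448) - 222613) = (629 + 1745087)*((-1027914 - 866448) - 222613) = 1745716*(-1894362 - 222613) = 1745716*(-2116975) = -3695637129100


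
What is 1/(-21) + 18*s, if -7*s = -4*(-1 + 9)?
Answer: 1727/21 ≈ 82.238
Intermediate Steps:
s = 32/7 (s = -(-4)*(-1 + 9)/7 = -(-4)*8/7 = -1/7*(-32) = 32/7 ≈ 4.5714)
1/(-21) + 18*s = 1/(-21) + 18*(32/7) = -1/21 + 576/7 = 1727/21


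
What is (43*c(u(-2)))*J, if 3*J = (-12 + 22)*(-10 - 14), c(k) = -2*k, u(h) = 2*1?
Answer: 13760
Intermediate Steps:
u(h) = 2
J = -80 (J = ((-12 + 22)*(-10 - 14))/3 = (10*(-24))/3 = (⅓)*(-240) = -80)
(43*c(u(-2)))*J = (43*(-2*2))*(-80) = (43*(-4))*(-80) = -172*(-80) = 13760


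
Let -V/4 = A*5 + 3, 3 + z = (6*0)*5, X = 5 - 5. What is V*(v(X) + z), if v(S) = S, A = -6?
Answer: -324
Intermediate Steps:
X = 0
z = -3 (z = -3 + (6*0)*5 = -3 + 0*5 = -3 + 0 = -3)
V = 108 (V = -4*(-6*5 + 3) = -4*(-30 + 3) = -4*(-27) = 108)
V*(v(X) + z) = 108*(0 - 3) = 108*(-3) = -324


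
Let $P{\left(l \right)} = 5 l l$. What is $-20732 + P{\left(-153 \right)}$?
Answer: $96313$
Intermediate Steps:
$P{\left(l \right)} = 5 l^{2}$
$-20732 + P{\left(-153 \right)} = -20732 + 5 \left(-153\right)^{2} = -20732 + 5 \cdot 23409 = -20732 + 117045 = 96313$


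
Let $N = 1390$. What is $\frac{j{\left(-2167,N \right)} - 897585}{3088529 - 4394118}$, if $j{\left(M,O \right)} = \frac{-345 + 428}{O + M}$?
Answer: $\frac{697423628}{1014442653} \approx 0.68749$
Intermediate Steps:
$j{\left(M,O \right)} = \frac{83}{M + O}$
$\frac{j{\left(-2167,N \right)} - 897585}{3088529 - 4394118} = \frac{\frac{83}{-2167 + 1390} - 897585}{3088529 - 4394118} = \frac{\frac{83}{-777} - 897585}{-1305589} = \left(83 \left(- \frac{1}{777}\right) - 897585\right) \left(- \frac{1}{1305589}\right) = \left(- \frac{83}{777} - 897585\right) \left(- \frac{1}{1305589}\right) = \left(- \frac{697423628}{777}\right) \left(- \frac{1}{1305589}\right) = \frac{697423628}{1014442653}$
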